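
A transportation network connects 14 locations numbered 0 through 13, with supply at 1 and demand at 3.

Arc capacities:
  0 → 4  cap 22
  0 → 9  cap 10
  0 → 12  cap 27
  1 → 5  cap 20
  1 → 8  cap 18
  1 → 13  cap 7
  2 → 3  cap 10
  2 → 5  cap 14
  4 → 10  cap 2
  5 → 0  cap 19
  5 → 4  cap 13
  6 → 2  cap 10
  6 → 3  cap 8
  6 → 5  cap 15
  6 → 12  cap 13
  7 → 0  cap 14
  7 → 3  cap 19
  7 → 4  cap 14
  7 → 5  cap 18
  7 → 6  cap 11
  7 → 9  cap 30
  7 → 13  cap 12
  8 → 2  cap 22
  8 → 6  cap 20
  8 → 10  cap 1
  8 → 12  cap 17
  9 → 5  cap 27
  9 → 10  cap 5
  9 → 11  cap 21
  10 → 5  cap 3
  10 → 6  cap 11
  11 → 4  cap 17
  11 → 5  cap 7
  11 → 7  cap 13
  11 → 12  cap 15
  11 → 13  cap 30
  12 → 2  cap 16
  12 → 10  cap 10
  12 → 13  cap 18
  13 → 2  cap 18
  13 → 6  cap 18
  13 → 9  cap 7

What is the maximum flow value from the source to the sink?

Maximum flow value: 31

augment #1: 1→8→2→3 bottleneck 10, total now 10
augment #2: 1→8→6→3 bottleneck 8, total now 18
augment #3: 1→13→9→11→7→3 bottleneck 7, total now 25
augment #4: 1→5→0→9→11→7→3 bottleneck 6, total now 31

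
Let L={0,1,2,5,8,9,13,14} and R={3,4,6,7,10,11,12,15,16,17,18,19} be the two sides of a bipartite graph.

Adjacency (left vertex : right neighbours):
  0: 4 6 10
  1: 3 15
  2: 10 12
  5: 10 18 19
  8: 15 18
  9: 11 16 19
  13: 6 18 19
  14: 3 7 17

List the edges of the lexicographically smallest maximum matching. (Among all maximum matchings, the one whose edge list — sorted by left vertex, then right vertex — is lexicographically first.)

Lex-smallest maximum matching: {(0,4), (1,3), (2,10), (5,18), (8,15), (9,11), (13,6), (14,7)}

|M| = 8 (so the lex-smallest maximum matching has 8 edges)
process left vertices in ascending order; for each, take the smallest-labelled available neighbour that still permits 8 edges overall, or leave it unmatched if none does
lex-smallest matching: {0-4, 1-3, 2-10, 5-18, 8-15, 9-11, 13-6, 14-7}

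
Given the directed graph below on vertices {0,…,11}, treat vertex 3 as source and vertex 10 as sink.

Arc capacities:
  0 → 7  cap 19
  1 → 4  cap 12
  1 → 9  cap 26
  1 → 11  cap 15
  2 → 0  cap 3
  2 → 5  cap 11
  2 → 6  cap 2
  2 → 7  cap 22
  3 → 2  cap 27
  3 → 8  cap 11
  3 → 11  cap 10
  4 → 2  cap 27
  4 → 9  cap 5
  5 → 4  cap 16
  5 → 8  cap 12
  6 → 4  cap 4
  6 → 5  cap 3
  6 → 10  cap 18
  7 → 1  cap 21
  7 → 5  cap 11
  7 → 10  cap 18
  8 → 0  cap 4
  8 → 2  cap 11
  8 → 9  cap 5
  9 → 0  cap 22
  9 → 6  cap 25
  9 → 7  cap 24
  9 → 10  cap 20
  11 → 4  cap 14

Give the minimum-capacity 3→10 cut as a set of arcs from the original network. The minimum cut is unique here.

augment #1: 3→2→6→10 push 2
augment #2: 3→2→7→10 push 18
augment #3: 3→8→9→10 push 5
augment #4: 3→11→4→9→10 push 5
augment #5: 3→2→7→1→9→10 push 4
augment #6: 3→2→0→7→1→9→10 push 3
augment #7: 3→8→0→7→1→9→10 push 3
augment #8: 3→8→0→7→1→9→6→10 push 1
max flow = 41; residual-reachable set from 3 gives S-side
cut edges (S→T): {(2,0), (2,6), (2,7), (4,9), (8,0), (8,9)} total cap 41

Min-cut arcs: {(2,0), (2,6), (2,7), (4,9), (8,0), (8,9)} (total capacity 41)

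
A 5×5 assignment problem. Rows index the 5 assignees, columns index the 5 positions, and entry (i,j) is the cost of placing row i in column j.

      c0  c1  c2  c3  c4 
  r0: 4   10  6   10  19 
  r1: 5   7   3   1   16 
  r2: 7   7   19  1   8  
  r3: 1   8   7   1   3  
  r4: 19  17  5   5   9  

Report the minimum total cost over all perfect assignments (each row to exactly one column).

Minimum assignment cost: 20

one of 2 optimal assignments: row0→col0 (cost 4), row1→col1 (cost 7), row2→col3 (cost 1), row3→col4 (cost 3), row4→col2 (cost 5)
total = 4 + 7 + 1 + 3 + 5 = 20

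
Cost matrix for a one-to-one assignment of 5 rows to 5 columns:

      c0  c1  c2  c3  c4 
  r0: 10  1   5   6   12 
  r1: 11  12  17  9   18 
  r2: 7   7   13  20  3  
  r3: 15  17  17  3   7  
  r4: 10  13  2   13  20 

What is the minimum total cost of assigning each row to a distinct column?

optimal assignment: row0→col1 (cost 1), row1→col0 (cost 11), row2→col4 (cost 3), row3→col3 (cost 3), row4→col2 (cost 2)
total = 1 + 11 + 3 + 3 + 2 = 20

Minimum assignment cost: 20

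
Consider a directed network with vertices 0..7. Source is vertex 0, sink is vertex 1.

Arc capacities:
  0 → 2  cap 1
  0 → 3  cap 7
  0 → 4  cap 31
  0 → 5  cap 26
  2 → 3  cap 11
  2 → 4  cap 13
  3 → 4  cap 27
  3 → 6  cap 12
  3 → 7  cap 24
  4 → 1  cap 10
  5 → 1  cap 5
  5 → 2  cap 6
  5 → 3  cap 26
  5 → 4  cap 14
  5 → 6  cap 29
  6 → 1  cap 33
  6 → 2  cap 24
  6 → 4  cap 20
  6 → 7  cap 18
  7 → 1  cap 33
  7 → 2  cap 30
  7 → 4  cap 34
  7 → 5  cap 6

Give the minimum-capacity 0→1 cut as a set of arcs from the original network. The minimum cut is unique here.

augment #1: 0→4→1 push 10
augment #2: 0→5→1 push 5
augment #3: 0→3→6→1 push 7
augment #4: 0→5→6→1 push 21
augment #5: 0→2→3→6→1 push 1
max flow = 44; residual-reachable set from 0 gives S-side
cut edges (S→T): {(0,2), (0,3), (0,5), (4,1)} total cap 44

Min-cut arcs: {(0,2), (0,3), (0,5), (4,1)} (total capacity 44)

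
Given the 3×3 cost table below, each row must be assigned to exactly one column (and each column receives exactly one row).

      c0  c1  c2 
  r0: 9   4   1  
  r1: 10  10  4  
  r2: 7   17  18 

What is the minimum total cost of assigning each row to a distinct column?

Minimum assignment cost: 15

optimal assignment: row0→col1 (cost 4), row1→col2 (cost 4), row2→col0 (cost 7)
total = 4 + 4 + 7 = 15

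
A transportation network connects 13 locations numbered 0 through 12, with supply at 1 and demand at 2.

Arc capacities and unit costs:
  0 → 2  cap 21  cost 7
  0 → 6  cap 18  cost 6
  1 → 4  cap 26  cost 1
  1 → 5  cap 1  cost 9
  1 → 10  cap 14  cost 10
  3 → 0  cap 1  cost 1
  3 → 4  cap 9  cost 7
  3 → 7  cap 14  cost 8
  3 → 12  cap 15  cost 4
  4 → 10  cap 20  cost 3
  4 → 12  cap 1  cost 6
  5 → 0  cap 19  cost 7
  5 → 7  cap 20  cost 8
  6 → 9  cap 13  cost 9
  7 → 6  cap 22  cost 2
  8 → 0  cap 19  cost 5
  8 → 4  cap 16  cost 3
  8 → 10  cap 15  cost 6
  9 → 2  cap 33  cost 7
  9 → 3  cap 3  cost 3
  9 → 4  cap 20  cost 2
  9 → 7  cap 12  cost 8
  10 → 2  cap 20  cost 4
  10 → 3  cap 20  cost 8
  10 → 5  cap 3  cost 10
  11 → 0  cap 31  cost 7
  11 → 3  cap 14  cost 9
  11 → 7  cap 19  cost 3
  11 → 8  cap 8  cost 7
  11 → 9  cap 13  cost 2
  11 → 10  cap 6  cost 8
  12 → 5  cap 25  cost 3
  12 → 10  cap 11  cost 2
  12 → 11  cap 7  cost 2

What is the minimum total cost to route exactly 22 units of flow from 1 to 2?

shortest-cost path #1: 1→4→10→2 push 20 @ unit cost 8 (adds 160)
shortest-cost path #2: 1→4→12→11→9→2 push 1 @ unit cost 18 (adds 18)
shortest-cost path #3: 1→5→0→2 push 1 @ unit cost 23 (adds 23)
total cost = 201

Minimum cost for 22 units: 201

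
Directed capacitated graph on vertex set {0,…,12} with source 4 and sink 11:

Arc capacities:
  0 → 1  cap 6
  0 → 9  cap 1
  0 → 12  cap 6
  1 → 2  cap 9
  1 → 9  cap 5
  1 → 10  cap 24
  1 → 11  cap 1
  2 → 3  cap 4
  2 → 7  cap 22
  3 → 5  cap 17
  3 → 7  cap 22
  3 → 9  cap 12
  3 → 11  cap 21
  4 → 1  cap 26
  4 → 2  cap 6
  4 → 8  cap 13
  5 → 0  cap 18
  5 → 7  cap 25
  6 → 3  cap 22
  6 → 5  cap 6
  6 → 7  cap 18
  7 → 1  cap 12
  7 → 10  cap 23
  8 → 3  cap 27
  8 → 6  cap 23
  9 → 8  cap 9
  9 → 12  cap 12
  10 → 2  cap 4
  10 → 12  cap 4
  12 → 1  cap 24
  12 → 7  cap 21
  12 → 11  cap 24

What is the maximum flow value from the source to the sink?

augment #1: 4→1→11 bottleneck 1, total now 1
augment #2: 4→2→3→11 bottleneck 4, total now 5
augment #3: 4→8→3→11 bottleneck 13, total now 18
augment #4: 4→1→9→12→11 bottleneck 5, total now 23
augment #5: 4→1→10→12→11 bottleneck 4, total now 27

Maximum flow value: 27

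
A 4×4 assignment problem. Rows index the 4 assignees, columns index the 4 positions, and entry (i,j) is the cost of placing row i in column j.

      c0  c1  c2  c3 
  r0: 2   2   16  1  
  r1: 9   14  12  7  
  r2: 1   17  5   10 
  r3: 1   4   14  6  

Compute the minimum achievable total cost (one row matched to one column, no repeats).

Minimum assignment cost: 15

optimal assignment: row0→col1 (cost 2), row1→col3 (cost 7), row2→col2 (cost 5), row3→col0 (cost 1)
total = 2 + 7 + 5 + 1 = 15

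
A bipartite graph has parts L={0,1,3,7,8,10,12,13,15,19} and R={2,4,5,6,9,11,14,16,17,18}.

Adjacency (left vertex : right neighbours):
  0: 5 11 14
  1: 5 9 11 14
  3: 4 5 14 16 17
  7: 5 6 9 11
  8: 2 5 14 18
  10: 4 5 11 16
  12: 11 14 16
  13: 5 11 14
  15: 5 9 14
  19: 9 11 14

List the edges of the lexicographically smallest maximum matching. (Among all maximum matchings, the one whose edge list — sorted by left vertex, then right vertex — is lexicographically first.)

|M| = 9 (so the lex-smallest maximum matching has 9 edges)
process left vertices in ascending order; for each, take the smallest-labelled available neighbour that still permits 9 edges overall, or leave it unmatched if none does
lex-smallest matching: {0-5, 1-9, 3-17, 7-6, 8-2, 10-4, 12-16, 13-11, 15-14}

Lex-smallest maximum matching: {(0,5), (1,9), (3,17), (7,6), (8,2), (10,4), (12,16), (13,11), (15,14)}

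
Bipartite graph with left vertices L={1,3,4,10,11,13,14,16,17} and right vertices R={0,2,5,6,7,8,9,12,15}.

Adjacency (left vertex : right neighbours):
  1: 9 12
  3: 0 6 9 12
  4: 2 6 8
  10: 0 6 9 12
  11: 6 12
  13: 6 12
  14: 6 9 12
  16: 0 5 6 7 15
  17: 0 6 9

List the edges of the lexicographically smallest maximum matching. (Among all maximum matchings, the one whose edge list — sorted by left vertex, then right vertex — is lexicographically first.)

|M| = 6 (so the lex-smallest maximum matching has 6 edges)
process left vertices in ascending order; for each, take the smallest-labelled available neighbour that still permits 6 edges overall, or leave it unmatched if none does
lex-smallest matching: {1-9, 3-0, 4-2, 10-6, 11-12, 16-5}

Lex-smallest maximum matching: {(1,9), (3,0), (4,2), (10,6), (11,12), (16,5)}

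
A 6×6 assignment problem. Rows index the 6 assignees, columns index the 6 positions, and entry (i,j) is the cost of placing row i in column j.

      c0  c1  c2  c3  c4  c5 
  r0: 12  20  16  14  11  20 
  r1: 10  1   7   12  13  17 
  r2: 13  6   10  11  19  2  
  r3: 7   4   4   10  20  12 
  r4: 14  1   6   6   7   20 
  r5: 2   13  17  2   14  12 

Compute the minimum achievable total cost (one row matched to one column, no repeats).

Minimum assignment cost: 26

optimal assignment: row0→col4 (cost 11), row1→col1 (cost 1), row2→col5 (cost 2), row3→col2 (cost 4), row4→col3 (cost 6), row5→col0 (cost 2)
total = 11 + 1 + 2 + 4 + 6 + 2 = 26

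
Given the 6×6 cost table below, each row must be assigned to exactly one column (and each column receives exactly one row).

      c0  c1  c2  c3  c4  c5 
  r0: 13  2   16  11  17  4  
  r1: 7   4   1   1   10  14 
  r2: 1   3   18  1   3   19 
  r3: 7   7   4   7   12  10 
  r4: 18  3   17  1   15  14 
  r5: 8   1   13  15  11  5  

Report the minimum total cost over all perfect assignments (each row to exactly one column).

Minimum assignment cost: 17

optimal assignment: row0→col5 (cost 4), row1→col2 (cost 1), row2→col4 (cost 3), row3→col0 (cost 7), row4→col3 (cost 1), row5→col1 (cost 1)
total = 4 + 1 + 3 + 7 + 1 + 1 = 17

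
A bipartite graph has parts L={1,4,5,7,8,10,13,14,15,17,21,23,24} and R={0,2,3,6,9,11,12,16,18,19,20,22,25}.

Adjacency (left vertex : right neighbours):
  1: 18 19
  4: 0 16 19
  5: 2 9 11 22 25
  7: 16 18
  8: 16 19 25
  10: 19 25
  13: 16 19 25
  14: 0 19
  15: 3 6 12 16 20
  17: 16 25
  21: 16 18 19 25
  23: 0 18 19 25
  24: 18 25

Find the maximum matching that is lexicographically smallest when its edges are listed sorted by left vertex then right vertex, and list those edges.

Lex-smallest maximum matching: {(1,18), (4,0), (5,2), (7,16), (8,19), (10,25), (15,3)}

|M| = 7 (so the lex-smallest maximum matching has 7 edges)
process left vertices in ascending order; for each, take the smallest-labelled available neighbour that still permits 7 edges overall, or leave it unmatched if none does
lex-smallest matching: {1-18, 4-0, 5-2, 7-16, 8-19, 10-25, 15-3}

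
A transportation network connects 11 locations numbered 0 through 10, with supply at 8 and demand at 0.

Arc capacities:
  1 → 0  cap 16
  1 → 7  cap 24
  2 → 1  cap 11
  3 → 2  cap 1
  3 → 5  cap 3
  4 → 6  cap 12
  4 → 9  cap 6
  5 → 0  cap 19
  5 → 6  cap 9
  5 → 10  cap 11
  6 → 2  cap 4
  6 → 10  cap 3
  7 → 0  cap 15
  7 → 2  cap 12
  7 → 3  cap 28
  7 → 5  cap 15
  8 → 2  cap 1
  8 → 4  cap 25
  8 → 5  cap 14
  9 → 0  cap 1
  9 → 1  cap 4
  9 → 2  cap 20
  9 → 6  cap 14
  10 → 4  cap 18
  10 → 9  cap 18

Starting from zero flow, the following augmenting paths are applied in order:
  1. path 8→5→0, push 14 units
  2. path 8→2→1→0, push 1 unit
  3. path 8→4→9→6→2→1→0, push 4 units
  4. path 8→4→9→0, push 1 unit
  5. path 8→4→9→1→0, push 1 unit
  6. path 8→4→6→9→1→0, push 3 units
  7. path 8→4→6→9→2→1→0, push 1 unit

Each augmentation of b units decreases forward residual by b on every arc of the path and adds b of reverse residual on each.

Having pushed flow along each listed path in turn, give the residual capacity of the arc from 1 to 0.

after path 1 (8→5→0, push 14): res(1,0)=16
after path 2 (8→2→1→0, push 1): res(1,0)=15
after path 3 (8→4→9→6→2→1→0, push 4): res(1,0)=11
after path 4 (8→4→9→0, push 1): res(1,0)=11
after path 5 (8→4→9→1→0, push 1): res(1,0)=10
after path 6 (8→4→6→9→1→0, push 3): res(1,0)=7
after path 7 (8→4→6→9→2→1→0, push 1): res(1,0)=6

Residual capacity of (1,0): 6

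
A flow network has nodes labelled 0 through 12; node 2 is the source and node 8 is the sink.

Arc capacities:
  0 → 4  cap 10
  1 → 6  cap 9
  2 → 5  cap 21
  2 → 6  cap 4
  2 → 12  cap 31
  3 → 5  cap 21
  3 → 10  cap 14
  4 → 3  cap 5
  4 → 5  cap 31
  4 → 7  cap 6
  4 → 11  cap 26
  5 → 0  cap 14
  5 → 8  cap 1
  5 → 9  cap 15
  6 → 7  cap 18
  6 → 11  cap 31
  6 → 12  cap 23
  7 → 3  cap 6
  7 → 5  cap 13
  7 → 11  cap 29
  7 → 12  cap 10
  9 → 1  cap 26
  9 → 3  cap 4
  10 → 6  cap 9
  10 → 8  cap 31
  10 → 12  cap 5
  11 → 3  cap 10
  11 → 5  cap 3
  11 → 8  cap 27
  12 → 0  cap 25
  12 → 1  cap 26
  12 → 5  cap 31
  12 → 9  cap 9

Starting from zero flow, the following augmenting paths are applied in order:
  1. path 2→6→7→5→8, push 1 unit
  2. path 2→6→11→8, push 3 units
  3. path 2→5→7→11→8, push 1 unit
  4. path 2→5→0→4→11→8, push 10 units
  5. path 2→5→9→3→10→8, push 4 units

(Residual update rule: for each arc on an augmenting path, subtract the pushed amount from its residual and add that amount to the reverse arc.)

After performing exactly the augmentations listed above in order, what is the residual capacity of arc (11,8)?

Residual capacity of (11,8): 13

after path 1 (2→6→7→5→8, push 1): res(11,8)=27
after path 2 (2→6→11→8, push 3): res(11,8)=24
after path 3 (2→5→7→11→8, push 1): res(11,8)=23
after path 4 (2→5→0→4→11→8, push 10): res(11,8)=13
after path 5 (2→5→9→3→10→8, push 4): res(11,8)=13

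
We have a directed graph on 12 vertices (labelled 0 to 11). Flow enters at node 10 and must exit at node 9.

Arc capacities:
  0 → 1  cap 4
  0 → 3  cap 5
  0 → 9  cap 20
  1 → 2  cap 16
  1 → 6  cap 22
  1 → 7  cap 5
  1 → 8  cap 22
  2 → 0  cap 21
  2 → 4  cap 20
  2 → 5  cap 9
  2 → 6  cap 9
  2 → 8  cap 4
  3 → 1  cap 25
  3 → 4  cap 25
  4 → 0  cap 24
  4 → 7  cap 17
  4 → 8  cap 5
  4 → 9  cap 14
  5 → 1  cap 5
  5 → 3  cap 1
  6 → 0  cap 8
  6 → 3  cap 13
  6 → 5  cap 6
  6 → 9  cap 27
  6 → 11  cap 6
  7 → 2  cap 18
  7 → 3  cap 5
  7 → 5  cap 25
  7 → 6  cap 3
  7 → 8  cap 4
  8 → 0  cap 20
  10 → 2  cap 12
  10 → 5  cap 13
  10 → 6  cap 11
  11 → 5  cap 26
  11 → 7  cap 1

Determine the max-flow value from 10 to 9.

augment #1: 10→6→9 bottleneck 11, total now 11
augment #2: 10→2→0→9 bottleneck 12, total now 23
augment #3: 10→5→1→6→9 bottleneck 5, total now 28
augment #4: 10→5→3→4→9 bottleneck 1, total now 29

Maximum flow value: 29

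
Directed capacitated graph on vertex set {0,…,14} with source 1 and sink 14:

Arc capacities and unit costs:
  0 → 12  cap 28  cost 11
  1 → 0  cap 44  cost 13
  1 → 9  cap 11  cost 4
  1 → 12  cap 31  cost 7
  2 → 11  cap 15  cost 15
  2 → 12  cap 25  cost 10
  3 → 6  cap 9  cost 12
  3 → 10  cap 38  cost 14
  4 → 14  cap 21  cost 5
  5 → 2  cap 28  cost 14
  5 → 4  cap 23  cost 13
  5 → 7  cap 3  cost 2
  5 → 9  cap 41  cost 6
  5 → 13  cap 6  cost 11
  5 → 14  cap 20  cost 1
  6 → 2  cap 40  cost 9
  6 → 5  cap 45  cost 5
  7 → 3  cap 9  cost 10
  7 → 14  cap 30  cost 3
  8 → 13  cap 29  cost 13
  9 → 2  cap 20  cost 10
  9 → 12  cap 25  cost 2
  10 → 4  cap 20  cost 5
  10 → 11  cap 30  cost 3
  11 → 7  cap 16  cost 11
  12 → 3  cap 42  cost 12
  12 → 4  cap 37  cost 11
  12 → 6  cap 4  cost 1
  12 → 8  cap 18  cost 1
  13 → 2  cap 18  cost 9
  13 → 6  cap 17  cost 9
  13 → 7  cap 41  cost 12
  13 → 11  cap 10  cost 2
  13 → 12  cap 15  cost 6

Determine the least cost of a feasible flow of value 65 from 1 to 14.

shortest-cost path #1: 1→9→12→6→5→14 push 4 @ unit cost 13 (adds 52)
shortest-cost path #2: 1→9→12→4→14 push 7 @ unit cost 22 (adds 154)
shortest-cost path #3: 1→12→4→14 push 14 @ unit cost 23 (adds 322)
shortest-cost path #4: 1→12→8→13→7→14 push 17 @ unit cost 36 (adds 612)
shortest-cost path #5: 1→0→12→8→13→7→14 push 1 @ unit cost 53 (adds 53)
shortest-cost path #6: 1→0→12→3→6→5→14 push 9 @ unit cost 54 (adds 486)
shortest-cost path #7: 1→0→12→9→2→11→7→14 push 11 @ unit cost 61 (adds 671)
shortest-cost path #8: 1→0→12→3→10→11→7→14 push 1 @ unit cost 67 (adds 67)
shortest-cost path #9: 1→0→12→3→10→11→7→13→6→5→14 push 1 @ unit cost 67 (adds 67)
total cost = 2484

Minimum cost for 65 units: 2484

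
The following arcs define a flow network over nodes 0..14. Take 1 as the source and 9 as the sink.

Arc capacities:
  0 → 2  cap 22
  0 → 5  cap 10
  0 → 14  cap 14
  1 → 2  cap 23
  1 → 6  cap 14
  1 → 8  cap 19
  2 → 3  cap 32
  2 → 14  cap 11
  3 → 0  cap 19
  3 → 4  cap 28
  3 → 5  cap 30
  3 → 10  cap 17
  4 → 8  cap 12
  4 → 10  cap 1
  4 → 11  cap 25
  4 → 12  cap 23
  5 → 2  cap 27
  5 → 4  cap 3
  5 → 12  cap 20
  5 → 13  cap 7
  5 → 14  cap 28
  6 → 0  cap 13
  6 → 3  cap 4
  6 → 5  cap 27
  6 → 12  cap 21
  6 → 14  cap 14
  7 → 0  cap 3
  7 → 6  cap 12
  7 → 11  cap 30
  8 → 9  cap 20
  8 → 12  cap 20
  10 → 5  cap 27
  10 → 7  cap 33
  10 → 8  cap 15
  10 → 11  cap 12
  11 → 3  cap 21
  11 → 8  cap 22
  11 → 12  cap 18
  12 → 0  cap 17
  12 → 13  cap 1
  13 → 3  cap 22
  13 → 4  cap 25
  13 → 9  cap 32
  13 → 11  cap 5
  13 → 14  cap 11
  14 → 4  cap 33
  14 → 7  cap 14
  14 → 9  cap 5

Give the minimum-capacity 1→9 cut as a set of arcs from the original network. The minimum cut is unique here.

Min-cut arcs: {(5,13), (8,9), (12,13), (14,9)} (total capacity 33)

augment #1: 1→8→9 push 19
augment #2: 1→2→14→9 push 5
augment #3: 1→6→5→13→9 push 7
augment #4: 1→6→12→13→9 push 1
augment #5: 1→2→3→4→8→9 push 1
max flow = 33; residual-reachable set from 1 gives S-side
cut edges (S→T): {(5,13), (8,9), (12,13), (14,9)} total cap 33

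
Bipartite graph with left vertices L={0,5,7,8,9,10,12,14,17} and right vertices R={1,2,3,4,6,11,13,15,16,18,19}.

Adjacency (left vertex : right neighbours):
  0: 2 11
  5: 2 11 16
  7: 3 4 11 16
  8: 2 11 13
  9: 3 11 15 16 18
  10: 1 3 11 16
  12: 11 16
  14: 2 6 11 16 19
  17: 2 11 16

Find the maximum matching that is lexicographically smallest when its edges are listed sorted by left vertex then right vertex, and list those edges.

Lex-smallest maximum matching: {(0,2), (5,11), (7,3), (8,13), (9,15), (10,1), (12,16), (14,6)}

|M| = 8 (so the lex-smallest maximum matching has 8 edges)
process left vertices in ascending order; for each, take the smallest-labelled available neighbour that still permits 8 edges overall, or leave it unmatched if none does
lex-smallest matching: {0-2, 5-11, 7-3, 8-13, 9-15, 10-1, 12-16, 14-6}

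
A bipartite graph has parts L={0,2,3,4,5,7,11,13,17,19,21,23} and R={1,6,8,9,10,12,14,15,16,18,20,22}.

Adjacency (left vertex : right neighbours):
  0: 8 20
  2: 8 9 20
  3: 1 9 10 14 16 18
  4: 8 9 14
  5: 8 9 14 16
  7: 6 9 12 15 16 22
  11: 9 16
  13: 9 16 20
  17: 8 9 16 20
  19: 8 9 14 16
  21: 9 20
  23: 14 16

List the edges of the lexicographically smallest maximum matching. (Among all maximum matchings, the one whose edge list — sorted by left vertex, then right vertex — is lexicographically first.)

|M| = 7 (so the lex-smallest maximum matching has 7 edges)
process left vertices in ascending order; for each, take the smallest-labelled available neighbour that still permits 7 edges overall, or leave it unmatched if none does
lex-smallest matching: {0-8, 2-9, 3-1, 4-14, 5-16, 7-6, 13-20}

Lex-smallest maximum matching: {(0,8), (2,9), (3,1), (4,14), (5,16), (7,6), (13,20)}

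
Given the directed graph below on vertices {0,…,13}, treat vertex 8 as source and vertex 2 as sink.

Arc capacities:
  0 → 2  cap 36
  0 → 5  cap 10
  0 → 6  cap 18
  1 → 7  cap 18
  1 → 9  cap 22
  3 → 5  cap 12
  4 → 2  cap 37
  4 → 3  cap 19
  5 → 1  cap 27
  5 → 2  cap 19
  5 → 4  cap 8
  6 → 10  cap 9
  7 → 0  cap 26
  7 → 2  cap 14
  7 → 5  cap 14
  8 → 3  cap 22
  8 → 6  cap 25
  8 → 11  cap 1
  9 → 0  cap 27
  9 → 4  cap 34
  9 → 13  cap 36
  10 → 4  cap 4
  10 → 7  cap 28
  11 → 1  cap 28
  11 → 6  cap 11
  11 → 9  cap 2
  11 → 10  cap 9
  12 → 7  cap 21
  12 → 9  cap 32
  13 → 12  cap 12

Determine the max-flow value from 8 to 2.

Maximum flow value: 22

augment #1: 8→3→5→2 bottleneck 12, total now 12
augment #2: 8→6→10→4→2 bottleneck 4, total now 16
augment #3: 8→6→10→7→2 bottleneck 5, total now 21
augment #4: 8→11→1→7→2 bottleneck 1, total now 22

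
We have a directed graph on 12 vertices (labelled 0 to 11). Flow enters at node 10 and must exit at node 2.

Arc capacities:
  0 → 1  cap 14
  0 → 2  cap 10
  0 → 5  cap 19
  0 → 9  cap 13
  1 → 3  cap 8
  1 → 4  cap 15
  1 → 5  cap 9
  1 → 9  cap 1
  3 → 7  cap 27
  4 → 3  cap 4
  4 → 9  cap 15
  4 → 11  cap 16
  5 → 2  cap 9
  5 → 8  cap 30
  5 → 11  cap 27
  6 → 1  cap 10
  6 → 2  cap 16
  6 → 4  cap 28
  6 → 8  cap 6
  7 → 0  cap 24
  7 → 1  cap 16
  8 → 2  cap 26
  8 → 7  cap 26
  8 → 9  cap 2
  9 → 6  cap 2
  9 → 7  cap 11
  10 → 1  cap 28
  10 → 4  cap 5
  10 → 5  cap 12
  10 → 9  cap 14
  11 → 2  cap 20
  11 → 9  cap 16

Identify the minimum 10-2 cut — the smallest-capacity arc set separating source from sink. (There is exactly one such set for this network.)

Min-cut arcs: {(9,6), (9,7), (10,1), (10,4), (10,5)} (total capacity 58)

augment #1: 10→5→2 push 9
augment #2: 10→4→11→2 push 5
augment #3: 10→5→8→2 push 3
augment #4: 10→9→6→2 push 2
augment #5: 10→1→4→11→2 push 11
augment #6: 10→1→5→8→2 push 9
augment #7: 10→9→7→0→2 push 10
augment #8: 10→9→7→0→5→8→2 push 1
augment #9: 10→1→3→7→0→5→8→2 push 8
max flow = 58; residual-reachable set from 10 gives S-side
cut edges (S→T): {(9,6), (9,7), (10,1), (10,4), (10,5)} total cap 58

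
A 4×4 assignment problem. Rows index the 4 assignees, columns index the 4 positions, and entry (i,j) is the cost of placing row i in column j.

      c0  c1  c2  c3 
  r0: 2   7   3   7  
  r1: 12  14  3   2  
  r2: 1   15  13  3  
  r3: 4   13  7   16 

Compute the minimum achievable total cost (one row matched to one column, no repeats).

Minimum assignment cost: 17

one of 2 optimal assignments: row0→col1 (cost 7), row1→col2 (cost 3), row2→col3 (cost 3), row3→col0 (cost 4)
total = 7 + 3 + 3 + 4 = 17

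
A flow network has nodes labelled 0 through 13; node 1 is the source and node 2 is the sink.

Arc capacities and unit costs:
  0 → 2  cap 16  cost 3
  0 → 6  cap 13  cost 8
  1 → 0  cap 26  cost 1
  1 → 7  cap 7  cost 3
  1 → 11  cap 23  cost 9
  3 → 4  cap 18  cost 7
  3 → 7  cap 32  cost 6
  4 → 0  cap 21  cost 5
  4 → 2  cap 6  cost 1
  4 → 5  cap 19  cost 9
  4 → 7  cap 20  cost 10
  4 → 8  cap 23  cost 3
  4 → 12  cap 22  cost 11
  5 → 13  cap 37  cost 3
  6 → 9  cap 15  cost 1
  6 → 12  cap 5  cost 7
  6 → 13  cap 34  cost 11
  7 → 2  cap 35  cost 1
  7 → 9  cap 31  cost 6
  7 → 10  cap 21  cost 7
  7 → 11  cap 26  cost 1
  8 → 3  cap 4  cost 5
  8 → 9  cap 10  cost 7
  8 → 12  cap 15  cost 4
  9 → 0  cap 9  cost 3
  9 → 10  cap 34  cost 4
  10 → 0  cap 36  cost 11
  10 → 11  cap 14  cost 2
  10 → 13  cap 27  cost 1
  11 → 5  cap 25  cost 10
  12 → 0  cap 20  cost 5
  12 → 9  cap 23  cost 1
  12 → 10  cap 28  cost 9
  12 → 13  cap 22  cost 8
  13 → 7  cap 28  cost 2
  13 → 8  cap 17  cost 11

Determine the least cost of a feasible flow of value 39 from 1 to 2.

Minimum cost for 39 units: 422

shortest-cost path #1: 1→7→2 push 7 @ unit cost 4 (adds 28)
shortest-cost path #2: 1→0→2 push 16 @ unit cost 4 (adds 64)
shortest-cost path #3: 1→0→6→9→10→13→7→2 push 10 @ unit cost 18 (adds 180)
shortest-cost path #4: 1→11→5→13→7→2 push 6 @ unit cost 25 (adds 150)
total cost = 422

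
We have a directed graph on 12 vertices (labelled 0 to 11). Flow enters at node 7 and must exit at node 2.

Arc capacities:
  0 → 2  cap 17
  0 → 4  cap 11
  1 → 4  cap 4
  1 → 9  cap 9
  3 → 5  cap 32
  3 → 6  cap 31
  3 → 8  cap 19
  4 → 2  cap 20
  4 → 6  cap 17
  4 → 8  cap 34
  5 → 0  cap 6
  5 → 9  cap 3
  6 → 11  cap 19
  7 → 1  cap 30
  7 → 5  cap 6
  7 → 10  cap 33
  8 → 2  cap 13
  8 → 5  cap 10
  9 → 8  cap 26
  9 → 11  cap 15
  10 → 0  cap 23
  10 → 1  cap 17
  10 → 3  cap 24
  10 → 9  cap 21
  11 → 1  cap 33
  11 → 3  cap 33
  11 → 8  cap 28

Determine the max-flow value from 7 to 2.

Maximum flow value: 45

augment #1: 7→1→4→2 bottleneck 4, total now 4
augment #2: 7→5→0→2 bottleneck 6, total now 10
augment #3: 7→10→0→2 bottleneck 11, total now 21
augment #4: 7→1→9→8→2 bottleneck 9, total now 30
augment #5: 7→10→0→4→2 bottleneck 11, total now 41
augment #6: 7→10→3→8→2 bottleneck 4, total now 45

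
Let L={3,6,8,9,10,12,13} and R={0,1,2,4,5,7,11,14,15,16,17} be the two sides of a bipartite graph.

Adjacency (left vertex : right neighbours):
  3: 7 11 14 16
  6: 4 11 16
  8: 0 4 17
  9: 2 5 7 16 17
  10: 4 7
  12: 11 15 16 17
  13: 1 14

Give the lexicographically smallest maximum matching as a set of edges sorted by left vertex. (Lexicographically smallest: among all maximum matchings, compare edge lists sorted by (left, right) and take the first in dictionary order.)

|M| = 7 (so the lex-smallest maximum matching has 7 edges)
process left vertices in ascending order; for each, take the smallest-labelled available neighbour that still permits 7 edges overall, or leave it unmatched if none does
lex-smallest matching: {3-7, 6-11, 8-0, 9-2, 10-4, 12-15, 13-1}

Lex-smallest maximum matching: {(3,7), (6,11), (8,0), (9,2), (10,4), (12,15), (13,1)}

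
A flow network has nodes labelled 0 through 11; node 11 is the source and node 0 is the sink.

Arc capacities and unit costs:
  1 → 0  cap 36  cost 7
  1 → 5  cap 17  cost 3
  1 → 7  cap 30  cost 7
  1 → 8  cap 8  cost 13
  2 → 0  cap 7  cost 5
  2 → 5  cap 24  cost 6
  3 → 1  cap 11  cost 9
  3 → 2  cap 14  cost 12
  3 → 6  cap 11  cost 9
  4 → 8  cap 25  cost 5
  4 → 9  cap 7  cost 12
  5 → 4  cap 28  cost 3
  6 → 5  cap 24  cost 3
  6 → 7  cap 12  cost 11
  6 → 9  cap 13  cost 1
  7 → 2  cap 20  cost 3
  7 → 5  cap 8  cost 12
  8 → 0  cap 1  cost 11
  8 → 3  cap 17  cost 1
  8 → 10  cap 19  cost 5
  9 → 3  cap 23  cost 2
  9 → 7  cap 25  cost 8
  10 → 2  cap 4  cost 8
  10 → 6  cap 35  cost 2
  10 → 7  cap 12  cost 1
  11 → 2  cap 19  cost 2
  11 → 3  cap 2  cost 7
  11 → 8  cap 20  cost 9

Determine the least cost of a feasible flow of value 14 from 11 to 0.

Minimum cost for 14 units: 219

shortest-cost path #1: 11→2→0 push 7 @ unit cost 7 (adds 49)
shortest-cost path #2: 11→8→0 push 1 @ unit cost 20 (adds 20)
shortest-cost path #3: 11→3→1→0 push 2 @ unit cost 23 (adds 46)
shortest-cost path #4: 11→8→3→1→0 push 4 @ unit cost 26 (adds 104)
total cost = 219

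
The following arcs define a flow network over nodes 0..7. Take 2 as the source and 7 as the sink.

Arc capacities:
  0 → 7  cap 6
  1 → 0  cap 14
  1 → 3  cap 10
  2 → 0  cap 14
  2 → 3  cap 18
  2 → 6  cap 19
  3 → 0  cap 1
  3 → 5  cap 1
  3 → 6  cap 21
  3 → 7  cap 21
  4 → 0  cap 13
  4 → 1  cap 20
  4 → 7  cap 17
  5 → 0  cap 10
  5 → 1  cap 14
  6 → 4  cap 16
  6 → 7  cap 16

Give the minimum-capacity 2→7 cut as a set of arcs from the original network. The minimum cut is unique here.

augment #1: 2→0→7 push 6
augment #2: 2→3→7 push 18
augment #3: 2→6→7 push 16
augment #4: 2→6→4→7 push 3
max flow = 43; residual-reachable set from 2 gives S-side
cut edges (S→T): {(0,7), (2,3), (2,6)} total cap 43

Min-cut arcs: {(0,7), (2,3), (2,6)} (total capacity 43)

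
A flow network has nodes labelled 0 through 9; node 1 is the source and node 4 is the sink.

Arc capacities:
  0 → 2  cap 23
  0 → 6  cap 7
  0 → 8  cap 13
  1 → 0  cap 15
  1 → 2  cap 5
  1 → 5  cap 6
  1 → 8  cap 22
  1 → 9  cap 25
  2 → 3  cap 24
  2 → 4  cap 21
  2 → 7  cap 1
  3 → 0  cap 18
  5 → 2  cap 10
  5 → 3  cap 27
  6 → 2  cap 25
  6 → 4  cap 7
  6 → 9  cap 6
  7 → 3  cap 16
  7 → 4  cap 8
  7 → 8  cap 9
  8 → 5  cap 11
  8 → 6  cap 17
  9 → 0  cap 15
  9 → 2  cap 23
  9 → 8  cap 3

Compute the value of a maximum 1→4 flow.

Maximum flow value: 29

augment #1: 1→2→4 bottleneck 5, total now 5
augment #2: 1→0→2→4 bottleneck 15, total now 20
augment #3: 1→5→2→4 bottleneck 1, total now 21
augment #4: 1→8→6→4 bottleneck 7, total now 28
augment #5: 1→5→2→7→4 bottleneck 1, total now 29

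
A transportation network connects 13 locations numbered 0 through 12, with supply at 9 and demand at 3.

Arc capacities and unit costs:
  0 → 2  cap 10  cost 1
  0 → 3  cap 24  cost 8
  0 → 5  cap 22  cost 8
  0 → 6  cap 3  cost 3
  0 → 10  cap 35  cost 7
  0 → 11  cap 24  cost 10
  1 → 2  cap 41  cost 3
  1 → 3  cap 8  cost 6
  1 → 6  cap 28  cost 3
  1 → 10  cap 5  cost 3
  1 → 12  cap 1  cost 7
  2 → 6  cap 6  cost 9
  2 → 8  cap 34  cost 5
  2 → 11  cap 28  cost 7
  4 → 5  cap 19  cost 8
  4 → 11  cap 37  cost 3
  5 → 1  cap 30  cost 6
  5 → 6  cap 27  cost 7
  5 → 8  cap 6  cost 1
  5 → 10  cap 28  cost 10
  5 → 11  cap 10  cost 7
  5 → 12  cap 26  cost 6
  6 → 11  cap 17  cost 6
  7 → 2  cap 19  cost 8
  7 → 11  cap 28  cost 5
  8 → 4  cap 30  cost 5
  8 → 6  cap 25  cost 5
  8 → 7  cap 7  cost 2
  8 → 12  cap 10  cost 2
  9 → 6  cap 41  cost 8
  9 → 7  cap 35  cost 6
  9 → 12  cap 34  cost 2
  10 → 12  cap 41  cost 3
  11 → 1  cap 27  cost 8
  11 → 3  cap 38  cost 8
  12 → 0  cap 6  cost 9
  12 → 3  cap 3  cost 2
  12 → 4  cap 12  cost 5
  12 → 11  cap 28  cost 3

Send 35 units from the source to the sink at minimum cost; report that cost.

shortest-cost path #1: 9→12→3 push 3 @ unit cost 4 (adds 12)
shortest-cost path #2: 9→12→11→3 push 28 @ unit cost 13 (adds 364)
shortest-cost path #3: 9→12→4→11→3 push 3 @ unit cost 18 (adds 54)
shortest-cost path #4: 9→7→11→3 push 1 @ unit cost 19 (adds 19)
total cost = 449

Minimum cost for 35 units: 449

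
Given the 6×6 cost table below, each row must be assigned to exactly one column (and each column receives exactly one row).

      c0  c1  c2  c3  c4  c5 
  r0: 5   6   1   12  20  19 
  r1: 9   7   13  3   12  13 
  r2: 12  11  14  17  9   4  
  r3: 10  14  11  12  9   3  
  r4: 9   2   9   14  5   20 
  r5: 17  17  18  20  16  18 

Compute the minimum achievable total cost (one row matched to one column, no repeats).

Minimum assignment cost: 35

optimal assignment: row0→col2 (cost 1), row1→col3 (cost 3), row2→col4 (cost 9), row3→col5 (cost 3), row4→col1 (cost 2), row5→col0 (cost 17)
total = 1 + 3 + 9 + 3 + 2 + 17 = 35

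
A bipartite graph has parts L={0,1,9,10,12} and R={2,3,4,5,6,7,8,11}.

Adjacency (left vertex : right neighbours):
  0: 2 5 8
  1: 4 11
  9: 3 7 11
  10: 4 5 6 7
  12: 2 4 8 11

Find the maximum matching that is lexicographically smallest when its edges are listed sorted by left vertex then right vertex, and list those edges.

Lex-smallest maximum matching: {(0,2), (1,4), (9,3), (10,5), (12,8)}

|M| = 5 (so the lex-smallest maximum matching has 5 edges)
process left vertices in ascending order; for each, take the smallest-labelled available neighbour that still permits 5 edges overall, or leave it unmatched if none does
lex-smallest matching: {0-2, 1-4, 9-3, 10-5, 12-8}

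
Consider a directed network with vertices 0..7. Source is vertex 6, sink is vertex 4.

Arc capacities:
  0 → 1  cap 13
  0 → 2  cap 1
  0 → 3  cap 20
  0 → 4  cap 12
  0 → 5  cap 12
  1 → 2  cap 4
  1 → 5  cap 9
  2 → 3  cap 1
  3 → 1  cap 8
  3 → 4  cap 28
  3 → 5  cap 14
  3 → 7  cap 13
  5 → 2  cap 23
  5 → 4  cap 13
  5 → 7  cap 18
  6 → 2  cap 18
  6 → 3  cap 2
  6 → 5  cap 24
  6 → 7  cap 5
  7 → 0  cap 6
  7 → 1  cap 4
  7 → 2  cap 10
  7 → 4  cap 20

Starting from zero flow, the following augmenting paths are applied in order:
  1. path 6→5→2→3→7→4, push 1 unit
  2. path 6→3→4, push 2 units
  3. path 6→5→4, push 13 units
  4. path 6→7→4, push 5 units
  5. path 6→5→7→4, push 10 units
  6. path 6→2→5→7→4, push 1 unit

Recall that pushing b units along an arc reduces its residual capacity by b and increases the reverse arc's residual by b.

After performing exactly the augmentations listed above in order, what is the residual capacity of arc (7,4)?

Residual capacity of (7,4): 3

after path 1 (6→5→2→3→7→4, push 1): res(7,4)=19
after path 2 (6→3→4, push 2): res(7,4)=19
after path 3 (6→5→4, push 13): res(7,4)=19
after path 4 (6→7→4, push 5): res(7,4)=14
after path 5 (6→5→7→4, push 10): res(7,4)=4
after path 6 (6→2→5→7→4, push 1): res(7,4)=3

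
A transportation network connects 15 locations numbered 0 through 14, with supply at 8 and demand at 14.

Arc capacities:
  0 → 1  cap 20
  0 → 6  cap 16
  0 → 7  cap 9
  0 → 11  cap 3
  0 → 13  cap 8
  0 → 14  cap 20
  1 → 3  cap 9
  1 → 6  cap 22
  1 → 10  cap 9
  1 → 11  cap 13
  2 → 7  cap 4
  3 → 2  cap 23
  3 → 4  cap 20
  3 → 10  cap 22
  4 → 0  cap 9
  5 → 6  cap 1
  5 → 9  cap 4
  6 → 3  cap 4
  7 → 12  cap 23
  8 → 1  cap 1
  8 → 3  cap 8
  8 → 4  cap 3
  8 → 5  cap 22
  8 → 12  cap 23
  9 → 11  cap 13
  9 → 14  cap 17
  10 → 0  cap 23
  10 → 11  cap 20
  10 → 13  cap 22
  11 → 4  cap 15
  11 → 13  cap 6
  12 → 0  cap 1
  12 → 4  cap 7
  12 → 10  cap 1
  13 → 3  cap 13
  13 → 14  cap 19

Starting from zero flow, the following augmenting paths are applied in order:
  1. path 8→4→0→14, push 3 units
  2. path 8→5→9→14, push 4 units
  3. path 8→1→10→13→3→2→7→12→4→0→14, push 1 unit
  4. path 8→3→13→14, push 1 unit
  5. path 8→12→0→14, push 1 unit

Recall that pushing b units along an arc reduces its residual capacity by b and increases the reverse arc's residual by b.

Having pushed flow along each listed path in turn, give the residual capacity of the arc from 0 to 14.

after path 1 (8→4→0→14, push 3): res(0,14)=17
after path 2 (8→5→9→14, push 4): res(0,14)=17
after path 3 (8→1→10→13→3→2→7→12→4→0→14, push 1): res(0,14)=16
after path 4 (8→3→13→14, push 1): res(0,14)=16
after path 5 (8→12→0→14, push 1): res(0,14)=15

Residual capacity of (0,14): 15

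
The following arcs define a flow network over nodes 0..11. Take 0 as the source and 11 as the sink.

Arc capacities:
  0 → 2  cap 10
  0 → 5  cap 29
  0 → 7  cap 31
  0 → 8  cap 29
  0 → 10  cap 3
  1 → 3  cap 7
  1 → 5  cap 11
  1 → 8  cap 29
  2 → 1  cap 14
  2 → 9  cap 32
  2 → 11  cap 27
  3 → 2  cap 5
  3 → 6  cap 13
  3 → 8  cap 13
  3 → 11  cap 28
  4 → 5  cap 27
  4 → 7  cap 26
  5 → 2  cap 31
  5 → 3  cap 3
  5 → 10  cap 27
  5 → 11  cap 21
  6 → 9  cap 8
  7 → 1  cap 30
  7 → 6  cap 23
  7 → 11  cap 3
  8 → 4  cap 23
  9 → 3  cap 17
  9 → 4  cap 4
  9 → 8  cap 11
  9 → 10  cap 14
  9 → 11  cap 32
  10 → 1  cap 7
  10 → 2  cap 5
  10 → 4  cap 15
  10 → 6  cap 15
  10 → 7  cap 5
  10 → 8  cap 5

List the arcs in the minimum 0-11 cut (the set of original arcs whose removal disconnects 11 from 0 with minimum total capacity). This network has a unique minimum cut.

augment #1: 0→2→11 push 10
augment #2: 0→5→11 push 21
augment #3: 0→7→11 push 3
augment #4: 0→5→2→11 push 8
augment #5: 0→10→2→11 push 3
augment #6: 0→7→1→3→11 push 7
augment #7: 0→7→6→9→11 push 8
augment #8: 0→7→1→5→2→11 push 6
augment #9: 0→7→1→5→3→11 push 3
augment #10: 0→7→1→5→2→9→11 push 2
augment #11: 0→8→4→5→2→9→11 push 15
augment #12: 0→8→4→5→10→2→9→11 push 2
max flow = 88; residual-reachable set from 0 gives S-side
cut edges (S→T): {(0,2), (1,3), (5,2), (5,3), (5,11), (6,9), (7,11), (10,2)} total cap 88

Min-cut arcs: {(0,2), (1,3), (5,2), (5,3), (5,11), (6,9), (7,11), (10,2)} (total capacity 88)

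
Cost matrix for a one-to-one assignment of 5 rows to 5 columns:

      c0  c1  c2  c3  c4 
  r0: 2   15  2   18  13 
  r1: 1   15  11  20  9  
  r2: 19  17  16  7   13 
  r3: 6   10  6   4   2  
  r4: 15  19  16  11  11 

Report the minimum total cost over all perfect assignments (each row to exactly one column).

Minimum assignment cost: 31

one of 2 optimal assignments: row0→col2 (cost 2), row1→col0 (cost 1), row2→col3 (cost 7), row3→col1 (cost 10), row4→col4 (cost 11)
total = 2 + 1 + 7 + 10 + 11 = 31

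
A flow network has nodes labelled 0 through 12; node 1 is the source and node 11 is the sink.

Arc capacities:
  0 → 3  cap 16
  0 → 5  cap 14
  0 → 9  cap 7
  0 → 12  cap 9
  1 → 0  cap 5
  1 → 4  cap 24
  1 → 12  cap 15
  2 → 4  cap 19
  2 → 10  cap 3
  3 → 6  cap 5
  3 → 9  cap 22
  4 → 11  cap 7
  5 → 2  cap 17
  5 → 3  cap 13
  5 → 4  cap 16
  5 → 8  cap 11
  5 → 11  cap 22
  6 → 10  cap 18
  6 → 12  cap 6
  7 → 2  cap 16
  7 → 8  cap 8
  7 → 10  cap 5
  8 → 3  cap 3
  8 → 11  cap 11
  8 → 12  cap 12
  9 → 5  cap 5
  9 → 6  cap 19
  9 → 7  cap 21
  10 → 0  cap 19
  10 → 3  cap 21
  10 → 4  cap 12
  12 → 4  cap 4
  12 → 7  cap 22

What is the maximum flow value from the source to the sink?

augment #1: 1→4→11 bottleneck 7, total now 7
augment #2: 1→0→5→11 bottleneck 5, total now 12
augment #3: 1→12→7→8→11 bottleneck 8, total now 20
augment #4: 1→12→7→10→0→5→11 bottleneck 5, total now 25
augment #5: 1→12→7→2→10→0→5→11 bottleneck 2, total now 27

Maximum flow value: 27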